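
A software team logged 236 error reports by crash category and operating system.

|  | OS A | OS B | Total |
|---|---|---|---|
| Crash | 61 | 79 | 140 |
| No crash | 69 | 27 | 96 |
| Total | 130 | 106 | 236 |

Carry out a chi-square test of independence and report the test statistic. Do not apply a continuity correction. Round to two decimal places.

Grand total N = 236.
Expected counts (row total × column total / N):
  Crash, OS A: 140×130/236 = 77.119
  Crash, OS B: 140×106/236 = 62.881
  No crash, OS A: 96×130/236 = 52.881
  No crash, OS B: 96×106/236 = 43.119
Contributions (O − E)²/E:
  (61 − 77.119)²/77.119 = 3.3691
  (79 − 62.881)²/62.881 = 4.1320
  (69 − 52.881)²/52.881 = 4.9133
  (27 − 43.119)²/43.119 = 6.0257
χ² = 3.3691 + 4.1320 + 4.9133 + 6.0257 = 18.44

18.44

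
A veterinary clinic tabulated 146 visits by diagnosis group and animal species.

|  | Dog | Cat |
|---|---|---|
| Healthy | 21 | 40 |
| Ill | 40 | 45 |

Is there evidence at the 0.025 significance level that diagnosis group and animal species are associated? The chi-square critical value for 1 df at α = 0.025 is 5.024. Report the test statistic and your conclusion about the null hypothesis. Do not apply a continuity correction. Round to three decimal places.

Row totals: 61, 85. Column totals: 61, 85. Grand total N = 146.
Expected counts (row total × column total / N):
  Healthy, Dog: 61×61/146 = 25.4863
  Healthy, Cat: 61×85/146 = 35.5137
  Ill, Dog: 85×61/146 = 35.5137
  Ill, Cat: 85×85/146 = 49.4863
Contributions (O − E)²/E:
  (21 − 25.4863)²/25.4863 = 0.7897
  (40 − 35.5137)²/35.5137 = 0.5667
  (40 − 35.5137)²/35.5137 = 0.5667
  (45 − 49.4863)²/49.4863 = 0.4067
χ² = 0.7897 + 0.5667 + 0.5667 + 0.4067 = 2.330
df = (2−1)(2−1) = 1. Since 2.330 < 5.024, fail to reject the null hypothesis of independence at α = 0.025.

2.330; fail to reject H₀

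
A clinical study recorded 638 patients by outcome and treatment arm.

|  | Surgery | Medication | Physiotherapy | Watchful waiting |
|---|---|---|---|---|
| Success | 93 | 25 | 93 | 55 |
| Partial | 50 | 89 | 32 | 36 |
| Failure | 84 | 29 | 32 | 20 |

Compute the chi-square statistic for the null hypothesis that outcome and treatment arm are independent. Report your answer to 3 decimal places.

104.205

Row totals: 266, 207, 165. Column totals: 227, 143, 157, 111. Grand total N = 638.
Expected counts (row total × column total / N):
  Success, Surgery: 266×227/638 = 94.6426
  Success, Medication: 266×143/638 = 59.6207
  Success, Physiotherapy: 266×157/638 = 65.4577
  Success, Watchful waiting: 266×111/638 = 46.2790
  Partial, Surgery: 207×227/638 = 73.6505
  Partial, Medication: 207×143/638 = 46.3966
  Partial, Physiotherapy: 207×157/638 = 50.9389
  Partial, Watchful waiting: 207×111/638 = 36.0141
  Failure, Surgery: 165×227/638 = 58.7069
  Failure, Medication: 165×143/638 = 36.9828
  Failure, Physiotherapy: 165×157/638 = 40.6034
  Failure, Watchful waiting: 165×111/638 = 28.7069
Contributions (O − E)²/E:
  (93 − 94.6426)²/94.6426 = 0.0285
  (25 − 59.6207)²/59.6207 = 20.1036
  (93 − 65.4577)²/65.4577 = 11.5888
  (55 − 46.2790)²/46.2790 = 1.6434
  (50 − 73.6505)²/73.6505 = 7.5946
  (89 − 46.3966)²/46.3966 = 39.1203
  (32 − 50.9389)²/50.9389 = 7.0414
  (36 − 36.0141)²/36.0141 = 0.0000
  (84 − 58.7069)²/58.7069 = 10.8972
  (29 − 36.9828)²/36.9828 = 1.7231
  (32 − 40.6034)²/40.6034 = 1.8230
  (20 − 28.7069)²/28.7069 = 2.6408
χ² = 0.0285 + 20.1036 + 11.5888 + 1.6434 + 7.5946 + 39.1203 + 7.0414 + 0.0000 + 10.8972 + 1.7231 + 1.8230 + 2.6408 = 104.205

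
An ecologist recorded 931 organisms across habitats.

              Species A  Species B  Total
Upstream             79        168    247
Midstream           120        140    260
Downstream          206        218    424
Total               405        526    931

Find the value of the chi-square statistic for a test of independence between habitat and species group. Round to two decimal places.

18.53

Grand total N = 931.
Expected counts (row total × column total / N):
  Upstream, Species A: 247×405/931 = 107.449
  Upstream, Species B: 247×526/931 = 139.551
  Midstream, Species A: 260×405/931 = 113.104
  Midstream, Species B: 260×526/931 = 146.896
  Downstream, Species A: 424×405/931 = 184.447
  Downstream, Species B: 424×526/931 = 239.553
Contributions (O − E)²/E:
  (79 − 107.449)²/107.449 = 7.5324
  (168 − 139.551)²/139.551 = 5.7996
  (120 − 113.104)²/113.104 = 0.4205
  (140 − 146.896)²/146.896 = 0.3237
  (206 − 184.447)²/184.447 = 2.5185
  (218 − 239.553)²/239.553 = 1.9392
χ² = 7.5324 + 5.7996 + 0.4205 + 0.3237 + 2.5185 + 1.9392 = 18.53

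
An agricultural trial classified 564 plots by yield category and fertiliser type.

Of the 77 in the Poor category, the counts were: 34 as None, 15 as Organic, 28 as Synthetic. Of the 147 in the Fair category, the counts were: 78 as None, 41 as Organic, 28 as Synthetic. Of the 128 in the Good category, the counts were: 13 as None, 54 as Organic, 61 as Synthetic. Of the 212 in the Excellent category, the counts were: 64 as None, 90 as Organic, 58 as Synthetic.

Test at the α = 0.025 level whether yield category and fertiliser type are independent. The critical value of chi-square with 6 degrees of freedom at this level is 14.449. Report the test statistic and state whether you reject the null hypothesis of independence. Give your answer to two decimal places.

73.21; reject H₀

Row totals: 77, 147, 128, 212. Column totals: 189, 200, 175. Grand total N = 564.
Expected counts (row total × column total / N):
  Poor, None: 77×189/564 = 25.803
  Poor, Organic: 77×200/564 = 27.305
  Poor, Synthetic: 77×175/564 = 23.892
  Fair, None: 147×189/564 = 49.261
  Fair, Organic: 147×200/564 = 52.128
  Fair, Synthetic: 147×175/564 = 45.612
  Good, None: 128×189/564 = 42.894
  Good, Organic: 128×200/564 = 45.390
  Good, Synthetic: 128×175/564 = 39.716
  Excellent, None: 212×189/564 = 71.043
  Excellent, Organic: 212×200/564 = 75.177
  Excellent, Synthetic: 212×175/564 = 65.780
Contributions (O − E)²/E:
  (34 − 25.803)²/25.803 = 2.6040
  (15 − 27.305)²/27.305 = 5.5452
  (28 − 23.892)²/23.892 = 0.7063
  (78 − 49.261)²/49.261 = 16.7664
  (41 − 52.128)²/52.128 = 2.3755
  (28 − 45.612)²/45.612 = 6.8005
  (13 − 42.894)²/42.894 = 20.8339
  (54 − 45.390)²/45.390 = 1.6332
  (61 − 39.716)²/39.716 = 11.4062
  (64 − 71.043)²/71.043 = 0.6982
  (90 − 75.177)²/75.177 = 2.9227
  (58 − 65.780)²/65.780 = 0.9202
χ² = 2.6040 + 5.5452 + 0.7063 + 16.7664 + 2.3755 + 6.8005 + 20.8339 + 1.6332 + 11.4062 + 0.6982 + 2.9227 + 0.9202 = 73.21
df = (4−1)(3−1) = 6. Since 73.21 > 14.449, reject the null hypothesis of independence at α = 0.025.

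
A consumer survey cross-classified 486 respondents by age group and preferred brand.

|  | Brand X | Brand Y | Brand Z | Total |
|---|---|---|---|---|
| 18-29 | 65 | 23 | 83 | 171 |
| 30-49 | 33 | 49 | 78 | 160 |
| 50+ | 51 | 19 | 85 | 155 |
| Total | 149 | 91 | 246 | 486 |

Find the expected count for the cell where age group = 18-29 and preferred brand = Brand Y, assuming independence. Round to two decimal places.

32.02

Row total (18-29) = 171; column total (Brand Y) = 91; grand total N = 486.
Expected count = (row total × column total) / N = 171 × 91 / 486 = 32.02.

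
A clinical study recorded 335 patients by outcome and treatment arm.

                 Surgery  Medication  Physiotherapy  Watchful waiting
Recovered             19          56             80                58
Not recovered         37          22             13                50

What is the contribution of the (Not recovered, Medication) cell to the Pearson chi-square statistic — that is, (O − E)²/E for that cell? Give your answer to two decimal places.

1.44

Row total (Not recovered) = 122; column total (Medication) = 78; N = 335.
Expected count E = 122 × 78 / 335 = 28.40597.
Contribution = (O − E)²/E = (22 − 28.40597)² / 28.40597 = 1.44.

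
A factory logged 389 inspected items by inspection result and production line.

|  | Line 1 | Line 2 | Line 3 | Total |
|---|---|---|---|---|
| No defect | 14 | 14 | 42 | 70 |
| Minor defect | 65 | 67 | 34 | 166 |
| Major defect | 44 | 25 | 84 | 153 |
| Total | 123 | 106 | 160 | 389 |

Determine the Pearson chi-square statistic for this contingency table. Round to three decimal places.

Grand total N = 389.
Expected counts (row total × column total / N):
  No defect, Line 1: 70×123/389 = 22.13368
  No defect, Line 2: 70×106/389 = 19.07455
  No defect, Line 3: 70×160/389 = 28.79177
  Minor defect, Line 1: 166×123/389 = 52.48843
  Minor defect, Line 2: 166×106/389 = 45.23393
  Minor defect, Line 3: 166×160/389 = 68.27763
  Major defect, Line 1: 153×123/389 = 48.37789
  Major defect, Line 2: 153×106/389 = 41.69152
  Major defect, Line 3: 153×160/389 = 62.93059
Contributions (O − E)²/E:
  (14 − 22.13368)²/22.13368 = 2.9890
  (14 − 19.07455)²/19.07455 = 1.3500
  (42 − 28.79177)²/28.79177 = 6.0593
  (65 − 52.48843)²/52.48843 = 2.9824
  (67 − 45.23393)²/45.23393 = 10.4736
  (34 − 68.27763)²/68.27763 = 17.2085
  (44 − 48.37789)²/48.37789 = 0.3962
  (25 − 41.69152)²/41.69152 = 6.6826
  (84 − 62.93059)²/62.93059 = 7.0541
χ² = 2.9890 + 1.3500 + 6.0593 + 2.9824 + 10.4736 + 17.2085 + 0.3962 + 6.6826 + 7.0541 = 55.196

55.196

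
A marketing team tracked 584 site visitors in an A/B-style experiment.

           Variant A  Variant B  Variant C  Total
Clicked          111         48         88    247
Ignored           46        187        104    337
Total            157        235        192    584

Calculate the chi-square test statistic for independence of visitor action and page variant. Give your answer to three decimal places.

Grand total N = 584.
Expected counts (row total × column total / N):
  Clicked, Variant A: 247×157/584 = 66.40240
  Clicked, Variant B: 247×235/584 = 99.39212
  Clicked, Variant C: 247×192/584 = 81.20548
  Ignored, Variant A: 337×157/584 = 90.59760
  Ignored, Variant B: 337×235/584 = 135.60788
  Ignored, Variant C: 337×192/584 = 110.79452
Contributions (O − E)²/E:
  (111 − 66.40240)²/66.40240 = 29.9529
  (48 − 99.39212)²/99.39212 = 26.5730
  (88 − 81.20548)²/81.20548 = 0.5685
  (46 − 90.59760)²/90.59760 = 21.9536
  (187 − 135.60788)²/135.60788 = 19.4764
  (104 − 110.79452)²/110.79452 = 0.4167
χ² = 29.9529 + 26.5730 + 0.5685 + 21.9536 + 19.4764 + 0.4167 = 98.941

98.941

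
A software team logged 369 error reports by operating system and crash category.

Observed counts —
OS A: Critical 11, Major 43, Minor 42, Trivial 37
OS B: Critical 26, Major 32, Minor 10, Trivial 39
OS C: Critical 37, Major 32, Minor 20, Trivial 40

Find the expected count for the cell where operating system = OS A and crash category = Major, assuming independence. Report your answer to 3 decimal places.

38.566

Row total (OS A) = 133; column total (Major) = 107; grand total N = 369.
Expected count = (row total × column total) / N = 133 × 107 / 369 = 38.566.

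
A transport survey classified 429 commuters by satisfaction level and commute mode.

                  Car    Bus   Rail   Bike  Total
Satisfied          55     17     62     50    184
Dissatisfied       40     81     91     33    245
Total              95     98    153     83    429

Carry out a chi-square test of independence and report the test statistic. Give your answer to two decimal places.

45.39

Grand total N = 429.
Expected counts (row total × column total / N):
  Satisfied, Car: 184×95/429 = 40.746
  Satisfied, Bus: 184×98/429 = 42.033
  Satisfied, Rail: 184×153/429 = 65.622
  Satisfied, Bike: 184×83/429 = 35.599
  Dissatisfied, Car: 245×95/429 = 54.254
  Dissatisfied, Bus: 245×98/429 = 55.967
  Dissatisfied, Rail: 245×153/429 = 87.378
  Dissatisfied, Bike: 245×83/429 = 47.401
Contributions (O − E)²/E:
  (55 − 40.746)²/40.746 = 4.9864
  (17 − 42.033)²/42.033 = 14.9086
  (62 − 65.622)²/65.622 = 0.1999
  (50 − 35.599)²/35.599 = 5.8257
  (40 − 54.254)²/54.254 = 3.7449
  (81 − 55.967)²/55.967 = 11.1968
  (91 − 87.378)²/87.378 = 0.1501
  (33 − 47.401)²/47.401 = 4.3752
χ² = 4.9864 + 14.9086 + 0.1999 + 5.8257 + 3.7449 + 11.1968 + 0.1501 + 4.3752 = 45.39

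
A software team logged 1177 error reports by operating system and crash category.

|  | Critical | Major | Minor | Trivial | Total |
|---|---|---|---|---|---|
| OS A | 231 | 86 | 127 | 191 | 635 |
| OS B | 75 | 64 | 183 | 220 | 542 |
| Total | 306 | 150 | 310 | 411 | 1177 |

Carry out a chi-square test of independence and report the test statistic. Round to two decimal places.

Grand total N = 1177.
Expected counts (row total × column total / N):
  OS A, Critical: 635×306/1177 = 165.089
  OS A, Major: 635×150/1177 = 80.926
  OS A, Minor: 635×310/1177 = 167.247
  OS A, Trivial: 635×411/1177 = 221.737
  OS B, Critical: 542×306/1177 = 140.911
  OS B, Major: 542×150/1177 = 69.074
  OS B, Minor: 542×310/1177 = 142.753
  OS B, Trivial: 542×411/1177 = 189.263
Contributions (O − E)²/E:
  (231 − 165.089)²/165.089 = 26.3147
  (86 − 80.926)²/80.926 = 0.3181
  (127 − 167.247)²/167.247 = 9.6852
  (191 − 221.737)²/221.737 = 4.2607
  (75 − 140.911)²/140.911 = 30.8298
  (64 − 69.074)²/69.074 = 0.3727
  (183 − 142.753)²/142.753 = 11.3470
  (220 − 189.263)²/189.263 = 4.9918
χ² = 26.3147 + 0.3181 + 9.6852 + 4.2607 + 30.8298 + 0.3727 + 11.3470 + 4.9918 = 88.12

88.12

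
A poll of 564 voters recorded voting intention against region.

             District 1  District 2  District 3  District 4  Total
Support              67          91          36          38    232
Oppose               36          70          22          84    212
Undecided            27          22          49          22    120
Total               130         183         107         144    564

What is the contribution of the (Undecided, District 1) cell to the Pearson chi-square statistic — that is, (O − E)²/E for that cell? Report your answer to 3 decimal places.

Row total (Undecided) = 120; column total (District 1) = 130; N = 564.
Expected count E = 120 × 130 / 564 = 27.6596.
Contribution = (O − E)²/E = (27 − 27.6596)² / 27.6596 = 0.016.

0.016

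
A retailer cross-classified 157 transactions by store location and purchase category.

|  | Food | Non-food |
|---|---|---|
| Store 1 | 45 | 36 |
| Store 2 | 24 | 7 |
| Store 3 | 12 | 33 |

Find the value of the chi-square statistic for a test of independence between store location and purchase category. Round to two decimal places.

19.98

Row totals: 81, 31, 45. Column totals: 81, 76. Grand total N = 157.
Expected counts (row total × column total / N):
  Store 1, Food: 81×81/157 = 41.790
  Store 1, Non-food: 81×76/157 = 39.210
  Store 2, Food: 31×81/157 = 15.994
  Store 2, Non-food: 31×76/157 = 15.006
  Store 3, Food: 45×81/157 = 23.217
  Store 3, Non-food: 45×76/157 = 21.783
Contributions (O − E)²/E:
  (45 − 41.790)²/41.790 = 0.2466
  (36 − 39.210)²/39.210 = 0.2628
  (24 − 15.994)²/15.994 = 4.0075
  (7 − 15.006)²/15.006 = 4.2714
  (12 − 23.217)²/23.217 = 5.4194
  (33 − 21.783)²/21.783 = 5.7761
χ² = 0.2466 + 0.2628 + 4.0075 + 4.2714 + 5.4194 + 5.7761 = 19.98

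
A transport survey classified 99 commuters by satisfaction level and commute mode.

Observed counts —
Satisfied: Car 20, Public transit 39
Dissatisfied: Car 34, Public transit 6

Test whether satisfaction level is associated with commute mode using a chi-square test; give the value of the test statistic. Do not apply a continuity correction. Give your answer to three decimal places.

25.108

Row totals: 59, 40. Column totals: 54, 45. Grand total N = 99.
Expected counts (row total × column total / N):
  Satisfied, Car: 59×54/99 = 32.18182
  Satisfied, Public transit: 59×45/99 = 26.81818
  Dissatisfied, Car: 40×54/99 = 21.81818
  Dissatisfied, Public transit: 40×45/99 = 18.18182
Contributions (O − E)²/E:
  (20 − 32.18182)²/32.18182 = 4.6112
  (39 − 26.81818)²/26.81818 = 5.5334
  (34 − 21.81818)²/21.81818 = 6.8015
  (6 − 18.18182)²/18.18182 = 8.1618
χ² = 4.6112 + 5.5334 + 6.8015 + 8.1618 = 25.108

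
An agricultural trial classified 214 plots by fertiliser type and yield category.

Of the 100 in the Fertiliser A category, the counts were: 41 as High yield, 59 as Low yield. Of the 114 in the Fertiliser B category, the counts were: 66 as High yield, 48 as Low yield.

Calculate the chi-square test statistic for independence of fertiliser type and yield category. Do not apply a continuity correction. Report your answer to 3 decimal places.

6.082

Row totals: 100, 114. Column totals: 107, 107. Grand total N = 214.
Expected counts (row total × column total / N):
  Fertiliser A, High yield: 100×107/214 = 50.0000
  Fertiliser A, Low yield: 100×107/214 = 50.0000
  Fertiliser B, High yield: 114×107/214 = 57.0000
  Fertiliser B, Low yield: 114×107/214 = 57.0000
Contributions (O − E)²/E:
  (41 − 50.0000)²/50.0000 = 1.6200
  (59 − 50.0000)²/50.0000 = 1.6200
  (66 − 57.0000)²/57.0000 = 1.4211
  (48 − 57.0000)²/57.0000 = 1.4211
χ² = 1.6200 + 1.6200 + 1.4211 + 1.4211 = 6.082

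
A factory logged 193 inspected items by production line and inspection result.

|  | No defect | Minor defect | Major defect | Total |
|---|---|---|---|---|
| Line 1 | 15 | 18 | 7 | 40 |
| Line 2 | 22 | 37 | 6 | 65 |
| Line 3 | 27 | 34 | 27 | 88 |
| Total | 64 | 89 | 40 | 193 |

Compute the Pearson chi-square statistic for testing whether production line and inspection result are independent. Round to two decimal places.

11.68

Grand total N = 193.
Expected counts (row total × column total / N):
  Line 1, No defect: 40×64/193 = 13.264
  Line 1, Minor defect: 40×89/193 = 18.446
  Line 1, Major defect: 40×40/193 = 8.290
  Line 2, No defect: 65×64/193 = 21.554
  Line 2, Minor defect: 65×89/193 = 29.974
  Line 2, Major defect: 65×40/193 = 13.472
  Line 3, No defect: 88×64/193 = 29.181
  Line 3, Minor defect: 88×89/193 = 40.580
  Line 3, Major defect: 88×40/193 = 18.238
Contributions (O − E)²/E:
  (15 − 13.264)²/13.264 = 0.2272
  (18 − 18.446)²/18.446 = 0.0108
  (7 − 8.290)²/8.290 = 0.2007
  (22 − 21.554)²/21.554 = 0.0092
  (37 − 29.974)²/29.974 = 1.6469
  (6 − 13.472)²/13.472 = 4.1442
  (27 − 29.181)²/29.181 = 0.1630
  (34 − 40.580)²/40.580 = 1.0669
  (27 − 18.238)²/18.238 = 4.2095
χ² = 0.2272 + 0.0108 + 0.2007 + 0.0092 + 1.6469 + 4.1442 + 0.1630 + 1.0669 + 4.2095 = 11.68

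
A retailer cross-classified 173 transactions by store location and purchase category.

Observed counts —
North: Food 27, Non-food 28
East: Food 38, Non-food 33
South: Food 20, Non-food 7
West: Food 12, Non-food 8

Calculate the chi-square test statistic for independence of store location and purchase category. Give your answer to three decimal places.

Row totals: 55, 71, 27, 20. Column totals: 97, 76. Grand total N = 173.
Expected counts (row total × column total / N):
  North, Food: 55×97/173 = 30.8382
  North, Non-food: 55×76/173 = 24.1618
  East, Food: 71×97/173 = 39.8092
  East, Non-food: 71×76/173 = 31.1908
  South, Food: 27×97/173 = 15.1387
  South, Non-food: 27×76/173 = 11.8613
  West, Food: 20×97/173 = 11.2139
  West, Non-food: 20×76/173 = 8.7861
Contributions (O − E)²/E:
  (27 − 30.8382)²/30.8382 = 0.4777
  (28 − 24.1618)²/24.1618 = 0.6097
  (38 − 39.8092)²/39.8092 = 0.0822
  (33 − 31.1908)²/31.1908 = 0.1049
  (20 − 15.1387)²/15.1387 = 1.5610
  (7 − 11.8613)²/11.8613 = 1.9924
  (12 − 11.2139)²/11.2139 = 0.0551
  (8 − 8.7861)²/8.7861 = 0.0703
χ² = 0.4777 + 0.6097 + 0.0822 + 0.1049 + 1.5610 + 1.9924 + 0.0551 + 0.0703 = 4.953

4.953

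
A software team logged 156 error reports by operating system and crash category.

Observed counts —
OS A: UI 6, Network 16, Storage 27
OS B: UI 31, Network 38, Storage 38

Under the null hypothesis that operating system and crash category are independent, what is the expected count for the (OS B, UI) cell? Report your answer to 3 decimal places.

25.378

Row total (OS B) = 107; column total (UI) = 37; grand total N = 156.
Expected count = (row total × column total) / N = 107 × 37 / 156 = 25.378.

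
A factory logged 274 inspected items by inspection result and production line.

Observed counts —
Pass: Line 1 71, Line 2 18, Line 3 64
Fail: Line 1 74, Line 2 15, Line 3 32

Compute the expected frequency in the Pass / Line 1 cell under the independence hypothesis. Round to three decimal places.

80.967

Row total (Pass) = 153; column total (Line 1) = 145; grand total N = 274.
Expected count = (row total × column total) / N = 153 × 145 / 274 = 80.967.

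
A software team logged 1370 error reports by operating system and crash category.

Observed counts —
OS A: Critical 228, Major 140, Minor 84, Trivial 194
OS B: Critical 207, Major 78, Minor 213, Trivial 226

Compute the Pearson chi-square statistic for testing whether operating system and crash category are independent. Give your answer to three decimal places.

72.911

Row totals: 646, 724. Column totals: 435, 218, 297, 420. Grand total N = 1370.
Expected counts (row total × column total / N):
  OS A, Critical: 646×435/1370 = 205.1168
  OS A, Major: 646×218/1370 = 102.7942
  OS A, Minor: 646×297/1370 = 140.0453
  OS A, Trivial: 646×420/1370 = 198.0438
  OS B, Critical: 724×435/1370 = 229.8832
  OS B, Major: 724×218/1370 = 115.2058
  OS B, Minor: 724×297/1370 = 156.9547
  OS B, Trivial: 724×420/1370 = 221.9562
Contributions (O − E)²/E:
  (228 − 205.1168)²/205.1168 = 2.5529
  (140 − 102.7942)²/102.7942 = 13.4664
  (84 − 140.0453)²/140.0453 = 22.4290
  (194 − 198.0438)²/198.0438 = 0.0826
  (207 − 229.8832)²/229.8832 = 2.2779
  (78 − 115.2058)²/115.2058 = 12.0156
  (213 − 156.9547)²/156.9547 = 20.0126
  (226 − 221.9562)²/221.9562 = 0.0737
χ² = 2.5529 + 13.4664 + 22.4290 + 0.0826 + 2.2779 + 12.0156 + 20.0126 + 0.0737 = 72.911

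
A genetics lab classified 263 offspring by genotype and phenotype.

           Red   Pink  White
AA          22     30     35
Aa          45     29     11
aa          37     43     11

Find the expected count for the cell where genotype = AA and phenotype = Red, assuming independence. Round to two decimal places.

34.40

Row total (AA) = 87; column total (Red) = 104; grand total N = 263.
Expected count = (row total × column total) / N = 87 × 104 / 263 = 34.40.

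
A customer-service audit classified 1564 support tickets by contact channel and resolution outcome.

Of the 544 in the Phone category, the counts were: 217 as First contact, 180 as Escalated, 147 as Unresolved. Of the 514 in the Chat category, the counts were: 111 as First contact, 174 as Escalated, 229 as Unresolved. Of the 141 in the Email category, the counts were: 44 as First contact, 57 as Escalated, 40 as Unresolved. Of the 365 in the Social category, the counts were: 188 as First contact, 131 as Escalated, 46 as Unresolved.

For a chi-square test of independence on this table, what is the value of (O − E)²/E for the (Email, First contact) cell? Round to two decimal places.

0.83

Row total (Email) = 141; column total (First contact) = 560; N = 1564.
Expected count E = 141 × 560 / 1564 = 50.4859.
Contribution = (O − E)²/E = (44 − 50.4859)² / 50.4859 = 0.83.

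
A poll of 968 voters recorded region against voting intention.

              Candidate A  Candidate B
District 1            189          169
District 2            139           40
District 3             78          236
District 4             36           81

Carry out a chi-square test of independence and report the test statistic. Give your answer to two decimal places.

Row totals: 358, 179, 314, 117. Column totals: 442, 526. Grand total N = 968.
Expected counts (row total × column total / N):
  District 1, Candidate A: 358×442/968 = 163.467
  District 1, Candidate B: 358×526/968 = 194.533
  District 2, Candidate A: 179×442/968 = 81.733
  District 2, Candidate B: 179×526/968 = 97.267
  District 3, Candidate A: 314×442/968 = 143.376
  District 3, Candidate B: 314×526/968 = 170.624
  District 4, Candidate A: 117×442/968 = 53.424
  District 4, Candidate B: 117×526/968 = 63.576
Contributions (O − E)²/E:
  (189 − 163.467)²/163.467 = 3.9882
  (169 − 194.533)²/194.533 = 3.3513
  (139 − 81.733)²/81.733 = 40.1247
  (40 − 97.267)²/97.267 = 33.7166
  (78 − 143.376)²/143.376 = 29.8099
  (236 − 170.624)²/170.624 = 25.0494
  (36 − 53.424)²/53.424 = 5.6828
  (81 − 63.576)²/63.576 = 4.7753
χ² = 3.9882 + 3.3513 + 40.1247 + 33.7166 + 29.8099 + 25.0494 + 5.6828 + 4.7753 = 146.50

146.50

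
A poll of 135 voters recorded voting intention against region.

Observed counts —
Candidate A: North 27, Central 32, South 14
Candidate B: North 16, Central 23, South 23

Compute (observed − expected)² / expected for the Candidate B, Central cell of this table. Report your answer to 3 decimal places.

Row total (Candidate B) = 62; column total (Central) = 55; N = 135.
Expected count E = 62 × 55 / 135 = 25.2593.
Contribution = (O − E)²/E = (23 − 25.2593)² / 25.2593 = 0.202.

0.202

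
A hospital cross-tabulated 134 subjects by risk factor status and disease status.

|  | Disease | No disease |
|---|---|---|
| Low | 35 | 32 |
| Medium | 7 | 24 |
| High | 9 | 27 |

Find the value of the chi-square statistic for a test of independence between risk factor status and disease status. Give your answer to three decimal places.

11.469

Row totals: 67, 31, 36. Column totals: 51, 83. Grand total N = 134.
Expected counts (row total × column total / N):
  Low, Disease: 67×51/134 = 25.5000
  Low, No disease: 67×83/134 = 41.5000
  Medium, Disease: 31×51/134 = 11.7985
  Medium, No disease: 31×83/134 = 19.2015
  High, Disease: 36×51/134 = 13.7015
  High, No disease: 36×83/134 = 22.2985
Contributions (O − E)²/E:
  (35 − 25.5000)²/25.5000 = 3.5392
  (32 − 41.5000)²/41.5000 = 2.1747
  (7 − 11.7985)²/11.7985 = 1.9516
  (24 − 19.2015)²/19.2015 = 1.1992
  (9 − 13.7015)²/13.7015 = 1.6133
  (27 − 22.2985)²/22.2985 = 0.9913
χ² = 3.5392 + 2.1747 + 1.9516 + 1.1992 + 1.6133 + 0.9913 = 11.469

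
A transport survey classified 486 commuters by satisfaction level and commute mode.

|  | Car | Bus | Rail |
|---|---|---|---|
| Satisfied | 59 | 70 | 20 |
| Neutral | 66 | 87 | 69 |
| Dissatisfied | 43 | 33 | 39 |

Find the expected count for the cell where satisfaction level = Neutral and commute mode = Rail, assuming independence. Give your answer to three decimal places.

58.469

Row total (Neutral) = 222; column total (Rail) = 128; grand total N = 486.
Expected count = (row total × column total) / N = 222 × 128 / 486 = 58.469.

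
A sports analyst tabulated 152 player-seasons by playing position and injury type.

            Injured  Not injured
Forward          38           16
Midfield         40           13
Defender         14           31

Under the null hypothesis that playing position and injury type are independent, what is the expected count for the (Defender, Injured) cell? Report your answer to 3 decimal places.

27.237

Row total (Defender) = 45; column total (Injured) = 92; grand total N = 152.
Expected count = (row total × column total) / N = 45 × 92 / 152 = 27.237.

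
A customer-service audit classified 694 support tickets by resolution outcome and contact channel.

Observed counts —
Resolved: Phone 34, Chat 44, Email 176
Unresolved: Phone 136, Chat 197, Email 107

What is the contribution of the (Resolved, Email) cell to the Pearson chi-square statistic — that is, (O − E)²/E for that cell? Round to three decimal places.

Row total (Resolved) = 254; column total (Email) = 283; N = 694.
Expected count E = 254 × 283 / 694 = 103.57637.
Contribution = (O − E)²/E = (176 − 103.57637)² / 103.57637 = 50.641.

50.641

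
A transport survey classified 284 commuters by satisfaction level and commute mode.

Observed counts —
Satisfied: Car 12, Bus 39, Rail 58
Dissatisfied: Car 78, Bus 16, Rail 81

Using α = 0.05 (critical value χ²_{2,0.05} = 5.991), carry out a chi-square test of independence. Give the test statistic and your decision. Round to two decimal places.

Row totals: 109, 175. Column totals: 90, 55, 139. Grand total N = 284.
Expected counts (row total × column total / N):
  Satisfied, Car: 109×90/284 = 34.542
  Satisfied, Bus: 109×55/284 = 21.109
  Satisfied, Rail: 109×139/284 = 53.349
  Dissatisfied, Car: 175×90/284 = 55.458
  Dissatisfied, Bus: 175×55/284 = 33.891
  Dissatisfied, Rail: 175×139/284 = 85.651
Contributions (O − E)²/E:
  (12 − 34.542)²/34.542 = 14.7108
  (39 − 21.109)²/21.109 = 15.1636
  (58 − 53.349)²/53.349 = 0.4055
  (78 − 55.458)²/55.458 = 9.1626
  (16 − 33.891)²/33.891 = 9.4446
  (81 − 85.651)²/85.651 = 0.2526
χ² = 14.7108 + 15.1636 + 0.4055 + 9.1626 + 9.4446 + 0.2526 = 49.14
df = (2−1)(3−1) = 2. Since 49.14 > 5.991, reject the null hypothesis of independence at α = 0.05.

49.14; reject H₀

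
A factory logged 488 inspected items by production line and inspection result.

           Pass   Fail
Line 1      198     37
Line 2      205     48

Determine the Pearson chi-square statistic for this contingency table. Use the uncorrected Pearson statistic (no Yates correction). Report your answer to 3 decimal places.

Row totals: 235, 253. Column totals: 403, 85. Grand total N = 488.
Expected counts (row total × column total / N):
  Line 1, Pass: 235×403/488 = 194.0676
  Line 1, Fail: 235×85/488 = 40.9324
  Line 2, Pass: 253×403/488 = 208.9324
  Line 2, Fail: 253×85/488 = 44.0676
Contributions (O − E)²/E:
  (198 − 194.0676)²/194.0676 = 0.0797
  (37 − 40.9324)²/40.9324 = 0.3778
  (205 − 208.9324)²/208.9324 = 0.0740
  (48 − 44.0676)²/44.0676 = 0.3509
χ² = 0.0797 + 0.3778 + 0.0740 + 0.3509 = 0.882

0.882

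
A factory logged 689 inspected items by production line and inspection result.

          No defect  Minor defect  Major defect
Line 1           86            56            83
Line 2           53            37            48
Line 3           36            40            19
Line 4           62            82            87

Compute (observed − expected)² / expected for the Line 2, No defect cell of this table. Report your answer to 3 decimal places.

Row total (Line 2) = 138; column total (No defect) = 237; N = 689.
Expected count E = 138 × 237 / 689 = 47.4688.
Contribution = (O − E)²/E = (53 − 47.4688)² / 47.4688 = 0.645.

0.645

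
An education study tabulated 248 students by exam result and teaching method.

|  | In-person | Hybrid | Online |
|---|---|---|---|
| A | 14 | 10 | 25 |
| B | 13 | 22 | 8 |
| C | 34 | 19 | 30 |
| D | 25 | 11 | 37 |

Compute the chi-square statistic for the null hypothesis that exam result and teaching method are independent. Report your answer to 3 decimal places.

25.660

Row totals: 49, 43, 83, 73. Column totals: 86, 62, 100. Grand total N = 248.
Expected counts (row total × column total / N):
  A, In-person: 49×86/248 = 16.9919
  A, Hybrid: 49×62/248 = 12.2500
  A, Online: 49×100/248 = 19.7581
  B, In-person: 43×86/248 = 14.9113
  B, Hybrid: 43×62/248 = 10.7500
  B, Online: 43×100/248 = 17.3387
  C, In-person: 83×86/248 = 28.7823
  C, Hybrid: 83×62/248 = 20.7500
  C, Online: 83×100/248 = 33.4677
  D, In-person: 73×86/248 = 25.3145
  D, Hybrid: 73×62/248 = 18.2500
  D, Online: 73×100/248 = 29.4355
Contributions (O − E)²/E:
  (14 − 16.9919)²/16.9919 = 0.5268
  (10 − 12.2500)²/12.2500 = 0.4133
  (25 − 19.7581)²/19.7581 = 1.3907
  (13 − 14.9113)²/14.9113 = 0.2450
  (22 − 10.7500)²/10.7500 = 11.7733
  (8 − 17.3387)²/17.3387 = 5.0299
  (34 − 28.7823)²/28.7823 = 0.9459
  (19 − 20.7500)²/20.7500 = 0.1476
  (30 − 33.4677)²/33.4677 = 0.3593
  (25 − 25.3145)²/25.3145 = 0.0039
  (11 − 18.2500)²/18.2500 = 2.8801
  (37 − 29.4355)²/29.4355 = 1.9440
χ² = 0.5268 + 0.4133 + 1.3907 + 0.2450 + 11.7733 + 5.0299 + 0.9459 + 0.1476 + 0.3593 + 0.0039 + 2.8801 + 1.9440 = 25.660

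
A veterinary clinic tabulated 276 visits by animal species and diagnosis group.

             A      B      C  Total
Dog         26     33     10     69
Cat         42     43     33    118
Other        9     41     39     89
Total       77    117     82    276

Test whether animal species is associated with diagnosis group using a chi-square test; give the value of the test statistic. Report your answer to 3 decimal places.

Grand total N = 276.
Expected counts (row total × column total / N):
  Dog, A: 69×77/276 = 19.2500
  Dog, B: 69×117/276 = 29.2500
  Dog, C: 69×82/276 = 20.5000
  Cat, A: 118×77/276 = 32.9203
  Cat, B: 118×117/276 = 50.0217
  Cat, C: 118×82/276 = 35.0580
  Other, A: 89×77/276 = 24.8297
  Other, B: 89×117/276 = 37.7283
  Other, C: 89×82/276 = 26.4420
Contributions (O − E)²/E:
  (26 − 19.2500)²/19.2500 = 2.3669
  (33 − 29.2500)²/29.2500 = 0.4808
  (10 − 20.5000)²/20.5000 = 5.3780
  (42 − 32.9203)²/32.9203 = 2.5043
  (43 − 50.0217)²/50.0217 = 0.9857
  (33 − 35.0580)²/35.0580 = 0.1208
  (9 − 24.8297)²/24.8297 = 10.0919
  (41 − 37.7283)²/37.7283 = 0.2837
  (39 − 26.4420)²/26.4420 = 5.9641
χ² = 2.3669 + 0.4808 + 5.3780 + 2.5043 + 0.9857 + 0.1208 + 10.0919 + 0.2837 + 5.9641 = 28.176

28.176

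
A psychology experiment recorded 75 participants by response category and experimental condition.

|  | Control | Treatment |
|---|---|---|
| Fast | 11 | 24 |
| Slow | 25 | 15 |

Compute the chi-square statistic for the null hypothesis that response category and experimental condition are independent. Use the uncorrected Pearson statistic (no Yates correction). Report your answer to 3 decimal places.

7.220

Row totals: 35, 40. Column totals: 36, 39. Grand total N = 75.
Expected counts (row total × column total / N):
  Fast, Control: 35×36/75 = 16.8000
  Fast, Treatment: 35×39/75 = 18.2000
  Slow, Control: 40×36/75 = 19.2000
  Slow, Treatment: 40×39/75 = 20.8000
Contributions (O − E)²/E:
  (11 − 16.8000)²/16.8000 = 2.0024
  (24 − 18.2000)²/18.2000 = 1.8484
  (25 − 19.2000)²/19.2000 = 1.7521
  (15 − 20.8000)²/20.8000 = 1.6173
χ² = 2.0024 + 1.8484 + 1.7521 + 1.6173 = 7.220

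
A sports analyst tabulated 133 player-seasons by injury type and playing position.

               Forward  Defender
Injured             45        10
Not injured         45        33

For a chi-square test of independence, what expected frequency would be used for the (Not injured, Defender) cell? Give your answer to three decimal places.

Row total (Not injured) = 78; column total (Defender) = 43; grand total N = 133.
Expected count = (row total × column total) / N = 78 × 43 / 133 = 25.218.

25.218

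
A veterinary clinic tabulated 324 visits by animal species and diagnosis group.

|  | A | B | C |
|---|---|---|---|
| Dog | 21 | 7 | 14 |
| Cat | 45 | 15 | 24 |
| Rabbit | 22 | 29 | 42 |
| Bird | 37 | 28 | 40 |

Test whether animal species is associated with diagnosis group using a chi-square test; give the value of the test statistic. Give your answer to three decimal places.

19.937

Row totals: 42, 84, 93, 105. Column totals: 125, 79, 120. Grand total N = 324.
Expected counts (row total × column total / N):
  Dog, A: 42×125/324 = 16.2037
  Dog, B: 42×79/324 = 10.2407
  Dog, C: 42×120/324 = 15.5556
  Cat, A: 84×125/324 = 32.4074
  Cat, B: 84×79/324 = 20.4815
  Cat, C: 84×120/324 = 31.1111
  Rabbit, A: 93×125/324 = 35.8796
  Rabbit, B: 93×79/324 = 22.6759
  Rabbit, C: 93×120/324 = 34.4444
  Bird, A: 105×125/324 = 40.5093
  Bird, B: 105×79/324 = 25.6019
  Bird, C: 105×120/324 = 38.8889
Contributions (O − E)²/E:
  (21 − 16.2037)²/16.2037 = 1.4197
  (7 − 10.2407)²/10.2407 = 1.0255
  (14 − 15.5556)²/15.5556 = 0.1556
  (45 − 32.4074)²/32.4074 = 4.8931
  (15 − 20.4815)²/20.4815 = 1.4670
  (24 − 31.1111)²/31.1111 = 1.6254
  (22 − 35.8796)²/35.8796 = 5.3692
  (29 − 22.6759)²/22.6759 = 1.7637
  (42 − 34.4444)²/34.4444 = 1.6574
  (37 − 40.5093)²/40.5093 = 0.3040
  (28 − 25.6019)²/25.6019 = 0.2246
  (40 − 38.8889)²/38.8889 = 0.0317
χ² = 1.4197 + 1.0255 + 0.1556 + 4.8931 + 1.4670 + 1.6254 + 5.3692 + 1.7637 + 1.6574 + 0.3040 + 0.2246 + 0.0317 = 19.937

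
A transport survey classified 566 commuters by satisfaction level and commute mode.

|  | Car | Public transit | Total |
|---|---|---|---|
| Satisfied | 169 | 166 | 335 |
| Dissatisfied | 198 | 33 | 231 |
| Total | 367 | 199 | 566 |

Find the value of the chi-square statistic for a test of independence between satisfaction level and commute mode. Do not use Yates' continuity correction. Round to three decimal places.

Grand total N = 566.
Expected counts (row total × column total / N):
  Satisfied, Car: 335×367/566 = 217.2173
  Satisfied, Public transit: 335×199/566 = 117.7827
  Dissatisfied, Car: 231×367/566 = 149.7827
  Dissatisfied, Public transit: 231×199/566 = 81.2173
Contributions (O − E)²/E:
  (169 − 217.2173)²/217.2173 = 10.7031
  (166 − 117.7827)²/117.7827 = 19.7390
  (198 − 149.7827)²/149.7827 = 15.5219
  (33 − 81.2173)²/81.2173 = 28.6258
χ² = 10.7031 + 19.7390 + 15.5219 + 28.6258 = 74.590

74.590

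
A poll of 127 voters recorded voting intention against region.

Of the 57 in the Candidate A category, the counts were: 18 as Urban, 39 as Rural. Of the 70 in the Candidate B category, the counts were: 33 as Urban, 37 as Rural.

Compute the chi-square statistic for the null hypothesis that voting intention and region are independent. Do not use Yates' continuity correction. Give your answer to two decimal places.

3.17

Row totals: 57, 70. Column totals: 51, 76. Grand total N = 127.
Expected counts (row total × column total / N):
  Candidate A, Urban: 57×51/127 = 22.890
  Candidate A, Rural: 57×76/127 = 34.110
  Candidate B, Urban: 70×51/127 = 28.110
  Candidate B, Rural: 70×76/127 = 41.890
Contributions (O − E)²/E:
  (18 − 22.890)²/22.890 = 1.0447
  (39 − 34.110)²/34.110 = 0.7010
  (33 − 28.110)²/28.110 = 0.8507
  (37 − 41.890)²/41.890 = 0.5708
χ² = 1.0447 + 0.7010 + 0.8507 + 0.5708 = 3.17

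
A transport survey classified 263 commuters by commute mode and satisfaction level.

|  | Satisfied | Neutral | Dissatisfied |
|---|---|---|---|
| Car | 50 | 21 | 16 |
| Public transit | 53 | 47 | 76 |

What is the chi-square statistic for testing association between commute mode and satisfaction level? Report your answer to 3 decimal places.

21.504

Row totals: 87, 176. Column totals: 103, 68, 92. Grand total N = 263.
Expected counts (row total × column total / N):
  Car, Satisfied: 87×103/263 = 34.0722
  Car, Neutral: 87×68/263 = 22.4943
  Car, Dissatisfied: 87×92/263 = 30.4335
  Public transit, Satisfied: 176×103/263 = 68.9278
  Public transit, Neutral: 176×68/263 = 45.5057
  Public transit, Dissatisfied: 176×92/263 = 61.5665
Contributions (O − E)²/E:
  (50 − 34.0722)²/34.0722 = 7.4458
  (21 − 22.4943)²/22.4943 = 0.0993
  (16 − 30.4335)²/30.4335 = 6.8453
  (53 − 68.9278)²/68.9278 = 3.6806
  (47 − 45.5057)²/45.5057 = 0.0491
  (76 − 61.5665)²/61.5665 = 3.3838
χ² = 7.4458 + 0.0993 + 6.8453 + 3.6806 + 0.0491 + 3.3838 = 21.504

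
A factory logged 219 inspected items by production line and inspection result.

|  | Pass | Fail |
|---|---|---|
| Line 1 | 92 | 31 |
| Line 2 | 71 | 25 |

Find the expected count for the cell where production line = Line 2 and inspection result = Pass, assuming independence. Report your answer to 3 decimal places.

Row total (Line 2) = 96; column total (Pass) = 163; grand total N = 219.
Expected count = (row total × column total) / N = 96 × 163 / 219 = 71.452.

71.452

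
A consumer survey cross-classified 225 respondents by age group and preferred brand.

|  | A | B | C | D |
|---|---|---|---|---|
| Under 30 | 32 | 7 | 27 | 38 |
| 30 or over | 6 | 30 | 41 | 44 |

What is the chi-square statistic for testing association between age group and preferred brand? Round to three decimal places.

34.320

Row totals: 104, 121. Column totals: 38, 37, 68, 82. Grand total N = 225.
Expected counts (row total × column total / N):
  Under 30, A: 104×38/225 = 17.5644
  Under 30, B: 104×37/225 = 17.1022
  Under 30, C: 104×68/225 = 31.4311
  Under 30, D: 104×82/225 = 37.9022
  30 or over, A: 121×38/225 = 20.4356
  30 or over, B: 121×37/225 = 19.8978
  30 or over, C: 121×68/225 = 36.5689
  30 or over, D: 121×82/225 = 44.0978
Contributions (O − E)²/E:
  (32 − 17.5644)²/17.5644 = 11.8641
  (7 − 17.1022)²/17.1022 = 5.9673
  (27 − 31.4311)²/31.4311 = 0.6247
  (38 − 37.9022)²/37.9022 = 0.0003
  (6 − 20.4356)²/20.4356 = 10.1972
  (30 − 19.8978)²/19.8978 = 5.1289
  (41 − 36.5689)²/36.5689 = 0.5369
  (44 − 44.0978)²/44.0978 = 0.0002
χ² = 11.8641 + 5.9673 + 0.6247 + 0.0003 + 10.1972 + 5.1289 + 0.5369 + 0.0002 = 34.320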